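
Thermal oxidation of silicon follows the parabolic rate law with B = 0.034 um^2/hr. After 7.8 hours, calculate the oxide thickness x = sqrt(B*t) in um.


Step 1: Compute B*t = 0.034 * 7.8 = 0.2652
Step 2: x = sqrt(0.2652)
x = 0.515 um


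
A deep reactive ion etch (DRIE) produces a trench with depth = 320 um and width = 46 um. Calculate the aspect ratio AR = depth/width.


Step 1: AR = depth / width
Step 2: AR = 320 / 46
AR = 7.0


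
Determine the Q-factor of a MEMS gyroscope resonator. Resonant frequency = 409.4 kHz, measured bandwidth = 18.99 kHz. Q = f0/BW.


Step 1: Q = f0 / bandwidth
Step 2: Q = 409.4 / 18.99
Q = 21.6


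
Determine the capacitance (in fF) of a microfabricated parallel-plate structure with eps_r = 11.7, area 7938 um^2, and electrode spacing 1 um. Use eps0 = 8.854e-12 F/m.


Step 1: Convert area to m^2: A = 7938e-12 m^2
Step 2: Convert gap to m: d = 1e-6 m
Step 3: C = eps0 * eps_r * A / d
C = 8.854e-12 * 11.7 * 7938e-12 / 1e-6
Step 4: Convert to fF (multiply by 1e15).
C = 822.31 fF


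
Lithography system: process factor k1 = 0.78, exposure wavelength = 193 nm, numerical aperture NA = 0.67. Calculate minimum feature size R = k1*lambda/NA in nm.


Step 1: Identify values: k1 = 0.78, lambda = 193 nm, NA = 0.67
Step 2: R = k1 * lambda / NA
R = 0.78 * 193 / 0.67
R = 224.7 nm


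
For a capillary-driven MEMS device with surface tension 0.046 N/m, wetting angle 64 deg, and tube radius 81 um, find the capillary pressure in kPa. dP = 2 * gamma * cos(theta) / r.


Step 1: cos(64 deg) = 0.4384
Step 2: Convert r to m: r = 81e-6 m
Step 3: dP = 2 * 0.046 * 0.4384 / 81e-6 = 497.9 Pa
Step 4: Convert Pa to kPa (divide by 1000).
dP = 0.5 kPa


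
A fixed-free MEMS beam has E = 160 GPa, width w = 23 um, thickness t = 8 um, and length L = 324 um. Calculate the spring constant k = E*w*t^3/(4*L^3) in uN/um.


Step 1: Convert E to consistent units (1 GPa = 1000 uN/um^2).
E = 160 GPa = 160000 uN/um^2
Step 2: Compute t^3 = 8^3 = 512
Step 3: Compute L^3 = 324^3 = 34012224
Step 4: k = 160000 * 23 * 512 / (4 * 34012224)
k = 13.8491 uN/um


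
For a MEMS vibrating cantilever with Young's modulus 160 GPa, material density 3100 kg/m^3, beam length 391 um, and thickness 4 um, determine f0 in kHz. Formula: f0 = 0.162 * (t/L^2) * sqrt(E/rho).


Step 1: Convert units to SI.
t_SI = 4e-6 m, L_SI = 391e-6 m
Step 2: Calculate sqrt(E/rho).
sqrt(160e9 / 3100) = 7184.21 m/s
Step 3: Compute f0.
f0 = 0.162 * 4e-6 / (391e-6)^2 * 7184.21 = 30450.9 Hz = 30.45 kHz


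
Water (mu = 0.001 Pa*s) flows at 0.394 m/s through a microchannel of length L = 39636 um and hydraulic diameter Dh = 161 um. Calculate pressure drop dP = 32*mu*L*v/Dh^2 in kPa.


Step 1: Convert to SI: L = 39636e-6 m, Dh = 161e-6 m
Step 2: dP = 32 * 0.001 * 39636e-6 * 0.394 / (161e-6)^2
Step 3: dP = 19278.99 Pa
Step 4: Convert to kPa: dP = 19.28 kPa


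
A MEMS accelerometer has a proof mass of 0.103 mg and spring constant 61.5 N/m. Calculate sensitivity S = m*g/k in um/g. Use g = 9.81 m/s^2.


Step 1: Convert mass: m = 0.103 mg = 1.03e-07 kg
Step 2: S = m * g / k = 1.03e-07 * 9.81 / 61.5
Step 3: S = 1.64e-08 m/g
Step 4: Convert to um/g: S = 0.016 um/g


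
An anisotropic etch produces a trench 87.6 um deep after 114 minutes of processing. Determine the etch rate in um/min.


Step 1: Etch rate = depth / time
Step 2: rate = 87.6 / 114
rate = 0.768 um/min


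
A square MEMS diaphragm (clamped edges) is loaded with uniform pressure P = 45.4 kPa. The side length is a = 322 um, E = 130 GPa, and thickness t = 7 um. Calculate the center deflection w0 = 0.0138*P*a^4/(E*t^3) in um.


Step 1: Convert pressure to compatible units (E is in GPa, so P in GPa).
P = 45.4 kPa = 45.4e-6 GPa
Step 2: Compute numerator: 0.0138 * P * a^4.
a^4 = 322^4 = 10750371856
numerator = 0.0138 * 45.4e-6 * 10750371856 = 6.73532e+03
Step 3: Compute denominator: E * t^3 = 130 * 7^3 = 44590
Step 4: w0 = numerator / denominator = 6.73532e+03 / 44590 = 0.1511 um


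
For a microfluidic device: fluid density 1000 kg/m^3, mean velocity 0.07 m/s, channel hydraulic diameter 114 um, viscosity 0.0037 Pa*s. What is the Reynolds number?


Step 1: Convert Dh to meters: Dh = 114e-6 m
Step 2: Re = rho * v * Dh / mu
Re = 1000 * 0.07 * 114e-6 / 0.0037
Re = 2.157


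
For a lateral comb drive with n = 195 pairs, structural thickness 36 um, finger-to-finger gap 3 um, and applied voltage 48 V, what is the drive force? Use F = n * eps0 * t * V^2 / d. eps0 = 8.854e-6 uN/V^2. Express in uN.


Step 1: Parameters: n=195, eps0=8.854e-6 uN/V^2, t=36 um, V=48 V, d=3 um
Step 2: V^2 = 2304
Step 3: F = 195 * 8.854e-6 * 36 * 2304 / 3
F = 47.735 uN


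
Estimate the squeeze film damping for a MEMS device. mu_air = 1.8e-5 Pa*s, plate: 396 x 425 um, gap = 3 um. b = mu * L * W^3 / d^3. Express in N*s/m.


Step 1: Convert to SI.
L = 396e-6 m, W = 425e-6 m, d = 3e-6 m
Step 2: W^3 = (425e-6)^3 = 7.68e-11 m^3
Step 3: d^3 = (3e-6)^3 = 2.70e-17 m^3
Step 4: b = 1.8e-5 * 396e-6 * 7.68e-11 / 2.70e-17
b = 2.03e-02 N*s/m


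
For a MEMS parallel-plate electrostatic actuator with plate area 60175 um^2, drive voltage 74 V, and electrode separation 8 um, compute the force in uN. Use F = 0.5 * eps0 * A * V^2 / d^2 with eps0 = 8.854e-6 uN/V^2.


Step 1: Identify parameters.
eps0 = 8.854e-6 uN/V^2, A = 60175 um^2, V = 74 V, d = 8 um
Step 2: Compute V^2 = 74^2 = 5476
Step 3: Compute d^2 = 8^2 = 64
Step 4: F = 0.5 * 8.854e-6 * 60175 * 5476 / 64
F = 22.793 uN


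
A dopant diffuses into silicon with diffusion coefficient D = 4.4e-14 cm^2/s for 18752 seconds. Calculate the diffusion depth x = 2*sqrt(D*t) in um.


Step 1: Compute D*t = 4.4e-14 * 18752 = 8.25088e-10 cm^2
Step 2: sqrt(D*t) = 2.8724e-05 cm
Step 3: x = 2 * 2.8724e-05 cm = 5.7448e-05 cm
Step 4: Convert to um (1 cm = 1e4 um): x = 0.574 um


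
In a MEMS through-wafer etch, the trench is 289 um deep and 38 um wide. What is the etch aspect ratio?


Step 1: AR = depth / width
Step 2: AR = 289 / 38
AR = 7.6


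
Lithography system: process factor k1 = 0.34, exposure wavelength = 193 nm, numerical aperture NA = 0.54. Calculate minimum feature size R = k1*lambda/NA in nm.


Step 1: Identify values: k1 = 0.34, lambda = 193 nm, NA = 0.54
Step 2: R = k1 * lambda / NA
R = 0.34 * 193 / 0.54
R = 121.5 nm


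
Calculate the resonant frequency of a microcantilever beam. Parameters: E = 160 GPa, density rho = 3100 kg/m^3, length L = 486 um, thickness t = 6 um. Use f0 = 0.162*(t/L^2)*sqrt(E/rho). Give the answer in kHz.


Step 1: Convert units to SI.
t_SI = 6e-6 m, L_SI = 486e-6 m
Step 2: Calculate sqrt(E/rho).
sqrt(160e9 / 3100) = 7184.21 m/s
Step 3: Compute f0.
f0 = 0.162 * 6e-6 / (486e-6)^2 * 7184.21 = 29564.7 Hz = 29.56 kHz


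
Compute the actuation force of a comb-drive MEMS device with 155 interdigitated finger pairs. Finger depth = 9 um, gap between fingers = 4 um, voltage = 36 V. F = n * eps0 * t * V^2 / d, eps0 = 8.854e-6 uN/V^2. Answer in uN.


Step 1: Parameters: n=155, eps0=8.854e-6 uN/V^2, t=9 um, V=36 V, d=4 um
Step 2: V^2 = 1296
Step 3: F = 155 * 8.854e-6 * 9 * 1296 / 4
F = 4.002 uN


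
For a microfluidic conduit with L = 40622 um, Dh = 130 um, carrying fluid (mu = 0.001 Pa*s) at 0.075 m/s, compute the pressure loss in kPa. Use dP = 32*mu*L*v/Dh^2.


Step 1: Convert to SI: L = 40622e-6 m, Dh = 130e-6 m
Step 2: dP = 32 * 0.001 * 40622e-6 * 0.075 / (130e-6)^2
Step 3: dP = 5768.80 Pa
Step 4: Convert to kPa: dP = 5.77 kPa


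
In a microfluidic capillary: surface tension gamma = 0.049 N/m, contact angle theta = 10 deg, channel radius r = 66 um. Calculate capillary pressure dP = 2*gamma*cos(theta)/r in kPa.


Step 1: cos(10 deg) = 0.9848
Step 2: Convert r to m: r = 66e-6 m
Step 3: dP = 2 * 0.049 * 0.9848 / 66e-6 = 1462.3 Pa
Step 4: Convert Pa to kPa (divide by 1000).
dP = 1.46 kPa


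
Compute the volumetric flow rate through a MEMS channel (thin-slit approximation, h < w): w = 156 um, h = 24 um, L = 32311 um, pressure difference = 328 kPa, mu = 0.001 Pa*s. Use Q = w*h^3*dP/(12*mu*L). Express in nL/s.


Step 1: Convert all dimensions to SI (meters).
w = 156e-6 m, h = 24e-6 m, L = 32311e-6 m, dP = 328e3 Pa
Step 2: Q = w * h^3 * dP / (12 * mu * L)
Q = 156e-6 * (24e-6)^3 * 328e3 / (12 * 0.001 * 32311e-6) = 1.82431791e-09 m^3/s
Step 3: Convert Q from m^3/s to nL/s (1 m^3 = 1e12 nL, so multiply by 1e12).
Q = 1824.318 nL/s


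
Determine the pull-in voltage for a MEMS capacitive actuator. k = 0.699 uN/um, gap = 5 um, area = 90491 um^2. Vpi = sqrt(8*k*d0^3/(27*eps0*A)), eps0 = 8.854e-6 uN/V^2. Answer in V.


Step 1: Compute numerator: 8 * k * d0^3 = 8 * 0.699 * 5^3 = 699.0
Step 2: Compute denominator: 27 * eps0 * A = 27 * 8.854e-6 * 90491 = 21.632597
Step 3: Vpi = sqrt(699.0 / 21.632597)
Vpi = 5.68 V


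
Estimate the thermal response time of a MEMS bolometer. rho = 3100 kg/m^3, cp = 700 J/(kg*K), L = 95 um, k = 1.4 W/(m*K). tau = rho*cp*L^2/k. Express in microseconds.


Step 1: Convert L to m: L = 95e-6 m
Step 2: L^2 = (95e-6)^2 = 9.025e-09 m^2
Step 3: tau = 3100 * 700 * 9.025e-09 / 1.4 = 1.398875e-02 s
Step 4: Convert to microseconds (multiply by 1e6).
tau = 13988.75 us


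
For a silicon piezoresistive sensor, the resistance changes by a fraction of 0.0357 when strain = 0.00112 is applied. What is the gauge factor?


Step 1: Identify values.
dR/R = 0.0357, strain = 0.00112
Step 2: GF = (dR/R) / strain = 0.0357 / 0.00112
GF = 31.9


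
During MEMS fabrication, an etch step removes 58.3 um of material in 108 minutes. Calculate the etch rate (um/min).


Step 1: Etch rate = depth / time
Step 2: rate = 58.3 / 108
rate = 0.54 um/min


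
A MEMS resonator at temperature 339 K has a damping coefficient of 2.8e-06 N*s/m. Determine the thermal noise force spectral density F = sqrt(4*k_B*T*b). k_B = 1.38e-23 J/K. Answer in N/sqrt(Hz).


Step 1: Compute 4 * k_B * T * b
= 4 * 1.38e-23 * 339 * 2.8e-06
= 5.2396e-26 N^2/Hz
Step 2: F_noise = sqrt(5.2396e-26)
F_noise = 2.29e-13 N/sqrt(Hz)


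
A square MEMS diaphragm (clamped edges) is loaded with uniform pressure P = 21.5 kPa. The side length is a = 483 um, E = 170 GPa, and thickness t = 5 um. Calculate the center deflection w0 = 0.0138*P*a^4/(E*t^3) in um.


Step 1: Convert pressure to compatible units (E is in GPa, so P in GPa).
P = 21.5 kPa = 21.5e-6 GPa
Step 2: Compute numerator: 0.0138 * P * a^4.
a^4 = 483^4 = 54423757521
numerator = 0.0138 * 21.5e-6 * 54423757521 = 1.61475e+04
Step 3: Compute denominator: E * t^3 = 170 * 5^3 = 21250
Step 4: w0 = numerator / denominator = 1.61475e+04 / 21250 = 0.7599 um


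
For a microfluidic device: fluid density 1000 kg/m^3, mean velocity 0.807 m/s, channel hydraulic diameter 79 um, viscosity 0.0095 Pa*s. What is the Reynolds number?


Step 1: Convert Dh to meters: Dh = 79e-6 m
Step 2: Re = rho * v * Dh / mu
Re = 1000 * 0.807 * 79e-6 / 0.0095
Re = 6.711


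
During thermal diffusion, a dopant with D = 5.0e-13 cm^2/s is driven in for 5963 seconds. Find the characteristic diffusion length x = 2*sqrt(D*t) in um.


Step 1: Compute D*t = 5.0e-13 * 5963 = 2.9815e-09 cm^2
Step 2: sqrt(D*t) = 5.46031e-05 cm
Step 3: x = 2 * 5.46031e-05 cm = 1.092062e-04 cm
Step 4: Convert to um (1 cm = 1e4 um): x = 1.092 um


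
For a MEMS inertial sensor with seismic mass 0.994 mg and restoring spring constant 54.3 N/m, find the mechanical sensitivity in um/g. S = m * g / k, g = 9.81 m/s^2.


Step 1: Convert mass: m = 0.994 mg = 9.94e-07 kg
Step 2: S = m * g / k = 9.94e-07 * 9.81 / 54.3
Step 3: S = 1.80e-07 m/g
Step 4: Convert to um/g: S = 0.18 um/g


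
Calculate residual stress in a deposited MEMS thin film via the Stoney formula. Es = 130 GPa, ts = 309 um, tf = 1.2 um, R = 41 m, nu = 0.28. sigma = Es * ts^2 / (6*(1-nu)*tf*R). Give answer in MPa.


Step 1: Compute numerator: Es * ts^2 = 130 * 309^2 = 12412530 (GPa*um^2)
Step 2: Compute denominator (R in um): 6*(1-nu)*tf*R = 6*0.72*1.2*41e6 = 212544000.0 (um^2)
Step 3: sigma (GPa) = 12412530 / 212544000.0 = 5.84e-02 GPa
Step 4: Convert to MPa (x1000): sigma = 58.4 MPa


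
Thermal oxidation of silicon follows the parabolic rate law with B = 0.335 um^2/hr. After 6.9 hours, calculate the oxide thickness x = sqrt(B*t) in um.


Step 1: Compute B*t = 0.335 * 6.9 = 2.3115
Step 2: x = sqrt(2.3115)
x = 1.52 um


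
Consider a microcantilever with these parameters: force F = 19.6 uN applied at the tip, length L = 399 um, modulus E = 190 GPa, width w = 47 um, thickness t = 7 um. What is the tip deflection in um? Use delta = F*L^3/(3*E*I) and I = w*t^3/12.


Step 1: Calculate the second moment of area.
I = w * t^3 / 12 = 47 * 7^3 / 12 = 1343.4167 um^4
Step 2: Convert E to consistent units (1 GPa = 1000 uN/um^2).
E = 190 GPa = 190000 uN/um^2
Step 3: Calculate tip deflection.
delta = F * L^3 / (3 * E * I)
delta = 19.6 * 399^3 / (3 * 190000 * 1343.4167)
delta = 1.6259 um


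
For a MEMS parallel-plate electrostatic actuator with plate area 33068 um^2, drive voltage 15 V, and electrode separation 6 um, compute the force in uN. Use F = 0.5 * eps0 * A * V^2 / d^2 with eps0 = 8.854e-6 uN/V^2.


Step 1: Identify parameters.
eps0 = 8.854e-6 uN/V^2, A = 33068 um^2, V = 15 V, d = 6 um
Step 2: Compute V^2 = 15^2 = 225
Step 3: Compute d^2 = 6^2 = 36
Step 4: F = 0.5 * 8.854e-6 * 33068 * 225 / 36
F = 0.915 uN


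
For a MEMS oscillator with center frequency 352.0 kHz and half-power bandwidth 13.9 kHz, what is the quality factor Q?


Step 1: Q = f0 / bandwidth
Step 2: Q = 352.0 / 13.9
Q = 25.3


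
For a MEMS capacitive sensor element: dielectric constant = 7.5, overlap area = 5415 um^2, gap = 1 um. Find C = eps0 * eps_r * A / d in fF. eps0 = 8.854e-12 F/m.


Step 1: Convert area to m^2: A = 5415e-12 m^2
Step 2: Convert gap to m: d = 1e-6 m
Step 3: C = eps0 * eps_r * A / d
C = 8.854e-12 * 7.5 * 5415e-12 / 1e-6
Step 4: Convert to fF (multiply by 1e15).
C = 359.58 fF


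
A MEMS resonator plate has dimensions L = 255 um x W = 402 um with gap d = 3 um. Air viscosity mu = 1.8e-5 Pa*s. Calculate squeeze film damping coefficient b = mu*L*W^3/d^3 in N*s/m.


Step 1: Convert to SI.
L = 255e-6 m, W = 402e-6 m, d = 3e-6 m
Step 2: W^3 = (402e-6)^3 = 6.50e-11 m^3
Step 3: d^3 = (3e-6)^3 = 2.70e-17 m^3
Step 4: b = 1.8e-5 * 255e-6 * 6.50e-11 / 2.70e-17
b = 1.10e-02 N*s/m


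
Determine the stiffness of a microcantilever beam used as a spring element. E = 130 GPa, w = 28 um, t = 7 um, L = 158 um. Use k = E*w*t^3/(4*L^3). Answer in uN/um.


Step 1: Convert E to consistent units (1 GPa = 1000 uN/um^2).
E = 130 GPa = 130000 uN/um^2
Step 2: Compute t^3 = 7^3 = 343
Step 3: Compute L^3 = 158^3 = 3944312
Step 4: k = 130000 * 28 * 343 / (4 * 3944312)
k = 79.1342 uN/um


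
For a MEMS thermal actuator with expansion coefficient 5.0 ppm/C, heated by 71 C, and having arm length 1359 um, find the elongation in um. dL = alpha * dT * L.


Step 1: Convert CTE: alpha = 5.0 ppm/C = 5.0e-6 /C
Step 2: dL = 5.0e-6 * 71 * 1359
dL = 0.4824 um


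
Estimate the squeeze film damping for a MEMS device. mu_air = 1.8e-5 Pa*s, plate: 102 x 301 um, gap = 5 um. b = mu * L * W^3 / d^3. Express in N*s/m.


Step 1: Convert to SI.
L = 102e-6 m, W = 301e-6 m, d = 5e-6 m
Step 2: W^3 = (301e-6)^3 = 2.73e-11 m^3
Step 3: d^3 = (5e-6)^3 = 1.25e-16 m^3
Step 4: b = 1.8e-5 * 102e-6 * 2.73e-11 / 1.25e-16
b = 4.01e-04 N*s/m


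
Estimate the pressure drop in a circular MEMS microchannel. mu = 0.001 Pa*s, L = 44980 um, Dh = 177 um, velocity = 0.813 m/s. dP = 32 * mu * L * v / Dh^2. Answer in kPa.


Step 1: Convert to SI: L = 44980e-6 m, Dh = 177e-6 m
Step 2: dP = 32 * 0.001 * 44980e-6 * 0.813 / (177e-6)^2
Step 3: dP = 37351.96 Pa
Step 4: Convert to kPa: dP = 37.35 kPa


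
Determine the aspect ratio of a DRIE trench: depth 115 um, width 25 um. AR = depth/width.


Step 1: AR = depth / width
Step 2: AR = 115 / 25
AR = 4.6


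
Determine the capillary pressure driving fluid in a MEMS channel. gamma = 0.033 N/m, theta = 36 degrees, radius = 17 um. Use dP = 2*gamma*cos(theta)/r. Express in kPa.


Step 1: cos(36 deg) = 0.809
Step 2: Convert r to m: r = 17e-6 m
Step 3: dP = 2 * 0.033 * 0.809 / 17e-6 = 3140.8 Pa
Step 4: Convert Pa to kPa (divide by 1000).
dP = 3.14 kPa


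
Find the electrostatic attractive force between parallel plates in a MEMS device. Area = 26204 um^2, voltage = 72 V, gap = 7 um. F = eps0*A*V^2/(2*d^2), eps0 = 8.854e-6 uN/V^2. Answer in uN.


Step 1: Identify parameters.
eps0 = 8.854e-6 uN/V^2, A = 26204 um^2, V = 72 V, d = 7 um
Step 2: Compute V^2 = 72^2 = 5184
Step 3: Compute d^2 = 7^2 = 49
Step 4: F = 0.5 * 8.854e-6 * 26204 * 5184 / 49
F = 12.273 uN


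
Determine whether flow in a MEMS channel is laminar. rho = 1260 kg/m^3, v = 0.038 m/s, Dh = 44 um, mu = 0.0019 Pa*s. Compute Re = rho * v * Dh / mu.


Step 1: Convert Dh to meters: Dh = 44e-6 m
Step 2: Re = rho * v * Dh / mu
Re = 1260 * 0.038 * 44e-6 / 0.0019
Re = 1.109
Since Re = 1.109 is below ~2300, the flow is laminar.


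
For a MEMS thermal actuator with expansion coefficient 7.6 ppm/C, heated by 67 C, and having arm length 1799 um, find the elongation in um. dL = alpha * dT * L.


Step 1: Convert CTE: alpha = 7.6 ppm/C = 7.6e-6 /C
Step 2: dL = 7.6e-6 * 67 * 1799
dL = 0.9161 um


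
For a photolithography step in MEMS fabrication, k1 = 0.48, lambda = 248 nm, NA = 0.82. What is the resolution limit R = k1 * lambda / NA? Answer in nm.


Step 1: Identify values: k1 = 0.48, lambda = 248 nm, NA = 0.82
Step 2: R = k1 * lambda / NA
R = 0.48 * 248 / 0.82
R = 145.2 nm


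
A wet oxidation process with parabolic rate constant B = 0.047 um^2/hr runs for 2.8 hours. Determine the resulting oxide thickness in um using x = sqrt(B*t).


Step 1: Compute B*t = 0.047 * 2.8 = 0.1316
Step 2: x = sqrt(0.1316)
x = 0.363 um


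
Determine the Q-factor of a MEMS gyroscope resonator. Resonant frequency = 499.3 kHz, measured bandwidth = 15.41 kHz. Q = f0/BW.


Step 1: Q = f0 / bandwidth
Step 2: Q = 499.3 / 15.41
Q = 32.4


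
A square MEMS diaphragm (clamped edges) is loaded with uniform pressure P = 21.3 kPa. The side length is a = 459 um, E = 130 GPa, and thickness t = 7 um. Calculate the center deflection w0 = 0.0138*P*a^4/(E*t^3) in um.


Step 1: Convert pressure to compatible units (E is in GPa, so P in GPa).
P = 21.3 kPa = 21.3e-6 GPa
Step 2: Compute numerator: 0.0138 * P * a^4.
a^4 = 459^4 = 44386483761
numerator = 0.0138 * 21.3e-6 * 44386483761 = 1.3047e+04
Step 3: Compute denominator: E * t^3 = 130 * 7^3 = 44590
Step 4: w0 = numerator / denominator = 1.3047e+04 / 44590 = 0.2926 um


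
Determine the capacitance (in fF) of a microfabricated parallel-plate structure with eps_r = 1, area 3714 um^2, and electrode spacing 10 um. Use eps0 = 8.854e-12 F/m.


Step 1: Convert area to m^2: A = 3714e-12 m^2
Step 2: Convert gap to m: d = 10e-6 m
Step 3: C = eps0 * eps_r * A / d
C = 8.854e-12 * 1 * 3714e-12 / 10e-6
Step 4: Convert to fF (multiply by 1e15).
C = 3.29 fF


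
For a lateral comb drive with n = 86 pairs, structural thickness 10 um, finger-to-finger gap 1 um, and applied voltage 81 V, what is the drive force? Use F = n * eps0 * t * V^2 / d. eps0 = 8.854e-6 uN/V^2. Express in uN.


Step 1: Parameters: n=86, eps0=8.854e-6 uN/V^2, t=10 um, V=81 V, d=1 um
Step 2: V^2 = 6561
Step 3: F = 86 * 8.854e-6 * 10 * 6561 / 1
F = 49.958 uN


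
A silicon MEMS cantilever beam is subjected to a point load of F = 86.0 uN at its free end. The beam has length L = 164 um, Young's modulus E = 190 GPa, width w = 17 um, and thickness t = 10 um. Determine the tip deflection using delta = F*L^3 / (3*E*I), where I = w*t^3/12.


Step 1: Calculate the second moment of area.
I = w * t^3 / 12 = 17 * 10^3 / 12 = 1416.6667 um^4
Step 2: Convert E to consistent units (1 GPa = 1000 uN/um^2).
E = 190 GPa = 190000 uN/um^2
Step 3: Calculate tip deflection.
delta = F * L^3 / (3 * E * I)
delta = 86.0 * 164^3 / (3 * 190000 * 1416.6667)
delta = 0.4698 um


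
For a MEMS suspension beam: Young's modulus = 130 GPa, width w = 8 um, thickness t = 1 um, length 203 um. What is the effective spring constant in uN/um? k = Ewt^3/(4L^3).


Step 1: Convert E to consistent units (1 GPa = 1000 uN/um^2).
E = 130 GPa = 130000 uN/um^2
Step 2: Compute t^3 = 1^3 = 1
Step 3: Compute L^3 = 203^3 = 8365427
Step 4: k = 130000 * 8 * 1 / (4 * 8365427)
k = 0.0311 uN/um


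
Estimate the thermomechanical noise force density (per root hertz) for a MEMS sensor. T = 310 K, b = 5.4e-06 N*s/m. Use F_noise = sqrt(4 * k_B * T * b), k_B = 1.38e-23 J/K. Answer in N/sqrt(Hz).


Step 1: Compute 4 * k_B * T * b
= 4 * 1.38e-23 * 310 * 5.4e-06
= 9.2405e-26 N^2/Hz
Step 2: F_noise = sqrt(9.2405e-26)
F_noise = 3.04e-13 N/sqrt(Hz)


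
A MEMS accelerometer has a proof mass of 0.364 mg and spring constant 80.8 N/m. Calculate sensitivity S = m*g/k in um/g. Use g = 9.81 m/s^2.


Step 1: Convert mass: m = 0.364 mg = 3.64e-07 kg
Step 2: S = m * g / k = 3.64e-07 * 9.81 / 80.8
Step 3: S = 4.42e-08 m/g
Step 4: Convert to um/g: S = 0.044 um/g


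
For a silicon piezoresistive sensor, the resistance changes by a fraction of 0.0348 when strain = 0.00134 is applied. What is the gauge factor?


Step 1: Identify values.
dR/R = 0.0348, strain = 0.00134
Step 2: GF = (dR/R) / strain = 0.0348 / 0.00134
GF = 26.0


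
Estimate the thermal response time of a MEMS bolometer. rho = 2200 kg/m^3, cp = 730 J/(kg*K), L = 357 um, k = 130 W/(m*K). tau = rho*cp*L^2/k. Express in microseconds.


Step 1: Convert L to m: L = 357e-6 m
Step 2: L^2 = (357e-6)^2 = 1.27449e-07 m^2
Step 3: tau = 2200 * 730 * 1.27449e-07 / 130 = 1.57448534e-03 s
Step 4: Convert to microseconds (multiply by 1e6).
tau = 1574.485 us


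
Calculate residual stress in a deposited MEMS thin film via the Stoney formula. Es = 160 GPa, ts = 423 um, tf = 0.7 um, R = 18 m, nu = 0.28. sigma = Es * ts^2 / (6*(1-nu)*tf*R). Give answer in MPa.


Step 1: Compute numerator: Es * ts^2 = 160 * 423^2 = 28628640 (GPa*um^2)
Step 2: Compute denominator (R in um): 6*(1-nu)*tf*R = 6*0.72*0.7*18e6 = 54432000.0 (um^2)
Step 3: sigma (GPa) = 28628640 / 54432000.0 = 5.25952e-01 GPa
Step 4: Convert to MPa (x1000): sigma = 526.0 MPa


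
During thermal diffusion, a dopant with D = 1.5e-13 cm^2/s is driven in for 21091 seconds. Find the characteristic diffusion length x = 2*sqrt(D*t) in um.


Step 1: Compute D*t = 1.5e-13 * 21091 = 3.16365e-09 cm^2
Step 2: sqrt(D*t) = 5.62463e-05 cm
Step 3: x = 2 * 5.62463e-05 cm = 1.124926e-04 cm
Step 4: Convert to um (1 cm = 1e4 um): x = 1.125 um


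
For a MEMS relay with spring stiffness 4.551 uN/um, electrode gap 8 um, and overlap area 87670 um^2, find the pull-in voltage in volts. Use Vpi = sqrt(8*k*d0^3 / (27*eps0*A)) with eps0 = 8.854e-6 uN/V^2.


Step 1: Compute numerator: 8 * k * d0^3 = 8 * 4.551 * 8^3 = 18640.896
Step 2: Compute denominator: 27 * eps0 * A = 27 * 8.854e-6 * 87670 = 20.958215
Step 3: Vpi = sqrt(18640.896 / 20.958215)
Vpi = 29.82 V


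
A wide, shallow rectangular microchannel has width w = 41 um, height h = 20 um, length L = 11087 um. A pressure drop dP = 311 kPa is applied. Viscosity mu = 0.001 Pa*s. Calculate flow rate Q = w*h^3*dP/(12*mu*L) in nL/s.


Step 1: Convert all dimensions to SI (meters).
w = 41e-6 m, h = 20e-6 m, L = 11087e-6 m, dP = 311e3 Pa
Step 2: Q = w * h^3 * dP / (12 * mu * L)
Q = 41e-6 * (20e-6)^3 * 311e3 / (12 * 0.001 * 11087e-6) = 7.6672379e-10 m^3/s
Step 3: Convert Q from m^3/s to nL/s (1 m^3 = 1e12 nL, so multiply by 1e12).
Q = 766.724 nL/s


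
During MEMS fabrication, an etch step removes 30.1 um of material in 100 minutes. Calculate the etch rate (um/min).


Step 1: Etch rate = depth / time
Step 2: rate = 30.1 / 100
rate = 0.301 um/min


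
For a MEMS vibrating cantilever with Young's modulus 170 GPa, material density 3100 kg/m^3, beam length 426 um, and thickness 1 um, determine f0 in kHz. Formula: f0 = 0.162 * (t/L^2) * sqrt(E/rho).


Step 1: Convert units to SI.
t_SI = 1e-6 m, L_SI = 426e-6 m
Step 2: Calculate sqrt(E/rho).
sqrt(170e9 / 3100) = 7405.32 m/s
Step 3: Compute f0.
f0 = 0.162 * 1e-6 / (426e-6)^2 * 7405.32 = 6610.6 Hz = 6.61 kHz


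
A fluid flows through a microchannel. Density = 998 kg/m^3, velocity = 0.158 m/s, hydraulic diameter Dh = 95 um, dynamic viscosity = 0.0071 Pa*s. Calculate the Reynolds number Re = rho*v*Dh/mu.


Step 1: Convert Dh to meters: Dh = 95e-6 m
Step 2: Re = rho * v * Dh / mu
Re = 998 * 0.158 * 95e-6 / 0.0071
Re = 2.11


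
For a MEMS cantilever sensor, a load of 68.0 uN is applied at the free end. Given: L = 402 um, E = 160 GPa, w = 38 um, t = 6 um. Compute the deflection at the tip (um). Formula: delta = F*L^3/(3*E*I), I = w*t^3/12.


Step 1: Calculate the second moment of area.
I = w * t^3 / 12 = 38 * 6^3 / 12 = 684.0 um^4
Step 2: Convert E to consistent units (1 GPa = 1000 uN/um^2).
E = 160 GPa = 160000 uN/um^2
Step 3: Calculate tip deflection.
delta = F * L^3 / (3 * E * I)
delta = 68.0 * 402^3 / (3 * 160000 * 684.0)
delta = 13.4552 um


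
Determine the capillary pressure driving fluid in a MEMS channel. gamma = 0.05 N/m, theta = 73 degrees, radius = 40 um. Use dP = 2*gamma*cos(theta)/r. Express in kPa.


Step 1: cos(73 deg) = 0.2924
Step 2: Convert r to m: r = 40e-6 m
Step 3: dP = 2 * 0.05 * 0.2924 / 40e-6 = 731.0 Pa
Step 4: Convert Pa to kPa (divide by 1000).
dP = 0.73 kPa


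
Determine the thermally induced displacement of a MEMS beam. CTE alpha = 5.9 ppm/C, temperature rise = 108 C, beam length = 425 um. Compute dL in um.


Step 1: Convert CTE: alpha = 5.9 ppm/C = 5.9e-6 /C
Step 2: dL = 5.9e-6 * 108 * 425
dL = 0.2708 um


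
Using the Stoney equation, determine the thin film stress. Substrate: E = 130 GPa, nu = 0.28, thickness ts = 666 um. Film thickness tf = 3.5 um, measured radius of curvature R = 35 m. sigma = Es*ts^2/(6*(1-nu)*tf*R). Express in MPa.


Step 1: Compute numerator: Es * ts^2 = 130 * 666^2 = 57662280 (GPa*um^2)
Step 2: Compute denominator (R in um): 6*(1-nu)*tf*R = 6*0.72*3.5*35e6 = 529200000.0 (um^2)
Step 3: sigma (GPa) = 57662280 / 529200000.0 = 1.08961e-01 GPa
Step 4: Convert to MPa (x1000): sigma = 109.0 MPa


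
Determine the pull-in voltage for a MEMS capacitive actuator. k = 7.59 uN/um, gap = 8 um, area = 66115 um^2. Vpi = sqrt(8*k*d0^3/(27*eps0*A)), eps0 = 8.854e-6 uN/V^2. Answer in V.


Step 1: Compute numerator: 8 * k * d0^3 = 8 * 7.59 * 8^3 = 31088.64
Step 2: Compute denominator: 27 * eps0 * A = 27 * 8.854e-6 * 66115 = 15.80532
Step 3: Vpi = sqrt(31088.64 / 15.80532)
Vpi = 44.35 V


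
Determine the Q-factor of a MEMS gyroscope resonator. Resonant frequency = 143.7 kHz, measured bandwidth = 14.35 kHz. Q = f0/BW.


Step 1: Q = f0 / bandwidth
Step 2: Q = 143.7 / 14.35
Q = 10.0


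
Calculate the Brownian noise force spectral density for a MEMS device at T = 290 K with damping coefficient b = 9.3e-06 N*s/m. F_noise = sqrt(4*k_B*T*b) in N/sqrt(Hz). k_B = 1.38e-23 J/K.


Step 1: Compute 4 * k_B * T * b
= 4 * 1.38e-23 * 290 * 9.3e-06
= 1.4887e-25 N^2/Hz
Step 2: F_noise = sqrt(1.4887e-25)
F_noise = 3.86e-13 N/sqrt(Hz)


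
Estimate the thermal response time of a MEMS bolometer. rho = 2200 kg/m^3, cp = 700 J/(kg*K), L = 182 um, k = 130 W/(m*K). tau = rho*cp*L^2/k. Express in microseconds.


Step 1: Convert L to m: L = 182e-6 m
Step 2: L^2 = (182e-6)^2 = 3.3124e-08 m^2
Step 3: tau = 2200 * 700 * 3.3124e-08 / 130 = 3.92392e-04 s
Step 4: Convert to microseconds (multiply by 1e6).
tau = 392.392 us


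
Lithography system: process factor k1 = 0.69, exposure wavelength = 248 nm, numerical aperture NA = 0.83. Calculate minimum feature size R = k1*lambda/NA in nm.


Step 1: Identify values: k1 = 0.69, lambda = 248 nm, NA = 0.83
Step 2: R = k1 * lambda / NA
R = 0.69 * 248 / 0.83
R = 206.2 nm


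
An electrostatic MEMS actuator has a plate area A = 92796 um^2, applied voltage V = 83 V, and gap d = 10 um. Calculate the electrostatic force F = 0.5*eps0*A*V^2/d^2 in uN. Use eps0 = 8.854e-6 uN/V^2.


Step 1: Identify parameters.
eps0 = 8.854e-6 uN/V^2, A = 92796 um^2, V = 83 V, d = 10 um
Step 2: Compute V^2 = 83^2 = 6889
Step 3: Compute d^2 = 10^2 = 100
Step 4: F = 0.5 * 8.854e-6 * 92796 * 6889 / 100
F = 28.301 uN


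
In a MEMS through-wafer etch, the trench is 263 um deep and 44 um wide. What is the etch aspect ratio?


Step 1: AR = depth / width
Step 2: AR = 263 / 44
AR = 6.0


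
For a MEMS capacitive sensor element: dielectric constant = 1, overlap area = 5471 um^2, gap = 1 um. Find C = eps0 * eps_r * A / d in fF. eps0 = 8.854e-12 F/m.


Step 1: Convert area to m^2: A = 5471e-12 m^2
Step 2: Convert gap to m: d = 1e-6 m
Step 3: C = eps0 * eps_r * A / d
C = 8.854e-12 * 1 * 5471e-12 / 1e-6
Step 4: Convert to fF (multiply by 1e15).
C = 48.44 fF


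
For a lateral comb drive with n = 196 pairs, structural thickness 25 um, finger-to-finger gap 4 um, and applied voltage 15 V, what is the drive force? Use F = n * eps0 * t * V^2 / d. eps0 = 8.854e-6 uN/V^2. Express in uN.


Step 1: Parameters: n=196, eps0=8.854e-6 uN/V^2, t=25 um, V=15 V, d=4 um
Step 2: V^2 = 225
Step 3: F = 196 * 8.854e-6 * 25 * 225 / 4
F = 2.44 uN


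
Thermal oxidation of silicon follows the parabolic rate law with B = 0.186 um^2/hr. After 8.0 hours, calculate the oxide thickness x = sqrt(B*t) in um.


Step 1: Compute B*t = 0.186 * 8.0 = 1.488
Step 2: x = sqrt(1.488)
x = 1.22 um


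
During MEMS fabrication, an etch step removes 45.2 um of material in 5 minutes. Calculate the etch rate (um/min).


Step 1: Etch rate = depth / time
Step 2: rate = 45.2 / 5
rate = 9.04 um/min


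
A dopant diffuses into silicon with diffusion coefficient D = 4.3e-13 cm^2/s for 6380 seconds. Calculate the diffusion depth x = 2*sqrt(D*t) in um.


Step 1: Compute D*t = 4.3e-13 * 6380 = 2.7434e-09 cm^2
Step 2: sqrt(D*t) = 5.23775e-05 cm
Step 3: x = 2 * 5.23775e-05 cm = 1.04755e-04 cm
Step 4: Convert to um (1 cm = 1e4 um): x = 1.048 um


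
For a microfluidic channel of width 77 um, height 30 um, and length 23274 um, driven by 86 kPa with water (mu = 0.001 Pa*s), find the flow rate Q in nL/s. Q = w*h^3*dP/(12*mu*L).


Step 1: Convert all dimensions to SI (meters).
w = 77e-6 m, h = 30e-6 m, L = 23274e-6 m, dP = 86e3 Pa
Step 2: Q = w * h^3 * dP / (12 * mu * L)
Q = 77e-6 * (30e-6)^3 * 86e3 / (12 * 0.001 * 23274e-6) = 6.4017788e-10 m^3/s
Step 3: Convert Q from m^3/s to nL/s (1 m^3 = 1e12 nL, so multiply by 1e12).
Q = 640.178 nL/s


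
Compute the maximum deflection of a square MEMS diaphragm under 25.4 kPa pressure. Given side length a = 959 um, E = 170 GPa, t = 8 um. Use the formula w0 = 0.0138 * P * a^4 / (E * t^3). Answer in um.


Step 1: Convert pressure to compatible units (E is in GPa, so P in GPa).
P = 25.4 kPa = 25.4e-6 GPa
Step 2: Compute numerator: 0.0138 * P * a^4.
a^4 = 959^4 = 845813141761
numerator = 0.0138 * 25.4e-6 * 845813141761 = 2.964744e+05
Step 3: Compute denominator: E * t^3 = 170 * 8^3 = 87040
Step 4: w0 = numerator / denominator = 2.964744e+05 / 87040 = 3.4062 um


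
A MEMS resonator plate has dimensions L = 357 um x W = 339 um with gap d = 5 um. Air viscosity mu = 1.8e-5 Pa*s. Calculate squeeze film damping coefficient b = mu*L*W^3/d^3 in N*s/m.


Step 1: Convert to SI.
L = 357e-6 m, W = 339e-6 m, d = 5e-6 m
Step 2: W^3 = (339e-6)^3 = 3.90e-11 m^3
Step 3: d^3 = (5e-6)^3 = 1.25e-16 m^3
Step 4: b = 1.8e-5 * 357e-6 * 3.90e-11 / 1.25e-16
b = 2.00e-03 N*s/m


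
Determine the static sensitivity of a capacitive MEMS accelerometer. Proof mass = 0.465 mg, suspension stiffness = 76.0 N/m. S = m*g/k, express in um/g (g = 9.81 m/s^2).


Step 1: Convert mass: m = 0.465 mg = 4.65e-07 kg
Step 2: S = m * g / k = 4.65e-07 * 9.81 / 76.0
Step 3: S = 6.00e-08 m/g
Step 4: Convert to um/g: S = 0.06 um/g


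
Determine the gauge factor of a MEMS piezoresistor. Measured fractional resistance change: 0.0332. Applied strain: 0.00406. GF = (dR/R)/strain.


Step 1: Identify values.
dR/R = 0.0332, strain = 0.00406
Step 2: GF = (dR/R) / strain = 0.0332 / 0.00406
GF = 8.2


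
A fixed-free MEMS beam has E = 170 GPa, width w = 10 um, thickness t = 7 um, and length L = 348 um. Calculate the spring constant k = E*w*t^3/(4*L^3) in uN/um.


Step 1: Convert E to consistent units (1 GPa = 1000 uN/um^2).
E = 170 GPa = 170000 uN/um^2
Step 2: Compute t^3 = 7^3 = 343
Step 3: Compute L^3 = 348^3 = 42144192
Step 4: k = 170000 * 10 * 343 / (4 * 42144192)
k = 3.459 uN/um


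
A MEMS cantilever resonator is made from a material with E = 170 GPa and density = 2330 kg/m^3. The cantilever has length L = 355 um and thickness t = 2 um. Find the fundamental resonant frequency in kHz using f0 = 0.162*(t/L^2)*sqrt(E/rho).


Step 1: Convert units to SI.
t_SI = 2e-6 m, L_SI = 355e-6 m
Step 2: Calculate sqrt(E/rho).
sqrt(170e9 / 2330) = 8541.74 m/s
Step 3: Compute f0.
f0 = 0.162 * 2e-6 / (355e-6)^2 * 8541.74 = 21960.1 Hz = 21.96 kHz


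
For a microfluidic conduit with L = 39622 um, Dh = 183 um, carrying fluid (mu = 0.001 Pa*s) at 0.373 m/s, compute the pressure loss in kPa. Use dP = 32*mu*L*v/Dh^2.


Step 1: Convert to SI: L = 39622e-6 m, Dh = 183e-6 m
Step 2: dP = 32 * 0.001 * 39622e-6 * 0.373 / (183e-6)^2
Step 3: dP = 14121.90 Pa
Step 4: Convert to kPa: dP = 14.12 kPa


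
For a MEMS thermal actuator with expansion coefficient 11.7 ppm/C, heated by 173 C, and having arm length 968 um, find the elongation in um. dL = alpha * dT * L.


Step 1: Convert CTE: alpha = 11.7 ppm/C = 11.7e-6 /C
Step 2: dL = 11.7e-6 * 173 * 968
dL = 1.9593 um


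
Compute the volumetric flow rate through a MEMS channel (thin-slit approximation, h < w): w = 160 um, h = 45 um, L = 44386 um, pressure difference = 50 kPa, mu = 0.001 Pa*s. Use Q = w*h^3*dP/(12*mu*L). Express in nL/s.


Step 1: Convert all dimensions to SI (meters).
w = 160e-6 m, h = 45e-6 m, L = 44386e-6 m, dP = 50e3 Pa
Step 2: Q = w * h^3 * dP / (12 * mu * L)
Q = 160e-6 * (45e-6)^3 * 50e3 / (12 * 0.001 * 44386e-6) = 1.36867481e-09 m^3/s
Step 3: Convert Q from m^3/s to nL/s (1 m^3 = 1e12 nL, so multiply by 1e12).
Q = 1368.675 nL/s


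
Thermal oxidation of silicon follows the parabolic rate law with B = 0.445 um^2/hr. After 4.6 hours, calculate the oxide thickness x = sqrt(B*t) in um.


Step 1: Compute B*t = 0.445 * 4.6 = 2.047
Step 2: x = sqrt(2.047)
x = 1.431 um


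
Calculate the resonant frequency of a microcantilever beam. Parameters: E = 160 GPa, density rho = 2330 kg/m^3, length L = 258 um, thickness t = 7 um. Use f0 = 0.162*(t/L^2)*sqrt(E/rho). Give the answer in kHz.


Step 1: Convert units to SI.
t_SI = 7e-6 m, L_SI = 258e-6 m
Step 2: Calculate sqrt(E/rho).
sqrt(160e9 / 2330) = 8286.71 m/s
Step 3: Compute f0.
f0 = 0.162 * 7e-6 / (258e-6)^2 * 8286.71 = 141174.3 Hz = 141.17 kHz


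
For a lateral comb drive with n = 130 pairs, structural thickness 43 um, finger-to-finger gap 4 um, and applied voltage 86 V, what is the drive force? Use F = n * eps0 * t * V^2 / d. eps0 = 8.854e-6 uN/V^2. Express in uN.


Step 1: Parameters: n=130, eps0=8.854e-6 uN/V^2, t=43 um, V=86 V, d=4 um
Step 2: V^2 = 7396
Step 3: F = 130 * 8.854e-6 * 43 * 7396 / 4
F = 91.514 uN


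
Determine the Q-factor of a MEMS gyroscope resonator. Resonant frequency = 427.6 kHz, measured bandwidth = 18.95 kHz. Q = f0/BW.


Step 1: Q = f0 / bandwidth
Step 2: Q = 427.6 / 18.95
Q = 22.6


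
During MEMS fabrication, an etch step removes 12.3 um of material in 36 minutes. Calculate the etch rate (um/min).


Step 1: Etch rate = depth / time
Step 2: rate = 12.3 / 36
rate = 0.342 um/min


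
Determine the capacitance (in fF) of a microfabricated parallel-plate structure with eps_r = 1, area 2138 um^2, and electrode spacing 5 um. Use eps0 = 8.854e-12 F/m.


Step 1: Convert area to m^2: A = 2138e-12 m^2
Step 2: Convert gap to m: d = 5e-6 m
Step 3: C = eps0 * eps_r * A / d
C = 8.854e-12 * 1 * 2138e-12 / 5e-6
Step 4: Convert to fF (multiply by 1e15).
C = 3.79 fF


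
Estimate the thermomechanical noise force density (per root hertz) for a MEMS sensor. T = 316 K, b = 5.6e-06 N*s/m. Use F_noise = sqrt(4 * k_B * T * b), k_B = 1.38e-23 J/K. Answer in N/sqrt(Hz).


Step 1: Compute 4 * k_B * T * b
= 4 * 1.38e-23 * 316 * 5.6e-06
= 9.7682e-26 N^2/Hz
Step 2: F_noise = sqrt(9.7682e-26)
F_noise = 3.13e-13 N/sqrt(Hz)


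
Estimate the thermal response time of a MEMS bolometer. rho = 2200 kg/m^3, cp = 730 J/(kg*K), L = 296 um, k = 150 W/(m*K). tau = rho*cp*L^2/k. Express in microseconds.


Step 1: Convert L to m: L = 296e-6 m
Step 2: L^2 = (296e-6)^2 = 8.7616e-08 m^2
Step 3: tau = 2200 * 730 * 8.7616e-08 / 150 = 9.3807531e-04 s
Step 4: Convert to microseconds (multiply by 1e6).
tau = 938.075 us


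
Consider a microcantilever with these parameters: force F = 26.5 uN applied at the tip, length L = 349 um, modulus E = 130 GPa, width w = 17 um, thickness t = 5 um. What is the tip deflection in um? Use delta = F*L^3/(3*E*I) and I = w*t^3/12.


Step 1: Calculate the second moment of area.
I = w * t^3 / 12 = 17 * 5^3 / 12 = 177.0833 um^4
Step 2: Convert E to consistent units (1 GPa = 1000 uN/um^2).
E = 130 GPa = 130000 uN/um^2
Step 3: Calculate tip deflection.
delta = F * L^3 / (3 * E * I)
delta = 26.5 * 349^3 / (3 * 130000 * 177.0833)
delta = 16.311 um


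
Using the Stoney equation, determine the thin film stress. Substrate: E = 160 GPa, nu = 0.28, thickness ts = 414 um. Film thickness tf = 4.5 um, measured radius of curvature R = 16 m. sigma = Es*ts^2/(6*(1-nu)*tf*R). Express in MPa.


Step 1: Compute numerator: Es * ts^2 = 160 * 414^2 = 27423360 (GPa*um^2)
Step 2: Compute denominator (R in um): 6*(1-nu)*tf*R = 6*0.72*4.5*16e6 = 311040000.0 (um^2)
Step 3: sigma (GPa) = 27423360 / 311040000.0 = 8.8167e-02 GPa
Step 4: Convert to MPa (x1000): sigma = 88.2 MPa


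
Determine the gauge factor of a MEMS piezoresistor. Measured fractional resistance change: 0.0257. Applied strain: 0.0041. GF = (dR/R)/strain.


Step 1: Identify values.
dR/R = 0.0257, strain = 0.0041
Step 2: GF = (dR/R) / strain = 0.0257 / 0.0041
GF = 6.3


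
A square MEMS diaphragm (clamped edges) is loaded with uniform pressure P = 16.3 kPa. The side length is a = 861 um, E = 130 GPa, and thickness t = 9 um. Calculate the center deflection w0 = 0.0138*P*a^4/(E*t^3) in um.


Step 1: Convert pressure to compatible units (E is in GPa, so P in GPa).
P = 16.3 kPa = 16.3e-6 GPa
Step 2: Compute numerator: 0.0138 * P * a^4.
a^4 = 861^4 = 549556825041
numerator = 0.0138 * 16.3e-6 * 549556825041 = 1.236173e+05
Step 3: Compute denominator: E * t^3 = 130 * 9^3 = 94770
Step 4: w0 = numerator / denominator = 1.236173e+05 / 94770 = 1.3044 um


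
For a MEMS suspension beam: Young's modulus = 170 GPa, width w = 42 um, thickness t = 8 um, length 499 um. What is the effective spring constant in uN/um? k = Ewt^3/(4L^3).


Step 1: Convert E to consistent units (1 GPa = 1000 uN/um^2).
E = 170 GPa = 170000 uN/um^2
Step 2: Compute t^3 = 8^3 = 512
Step 3: Compute L^3 = 499^3 = 124251499
Step 4: k = 170000 * 42 * 512 / (4 * 124251499)
k = 7.3554 uN/um


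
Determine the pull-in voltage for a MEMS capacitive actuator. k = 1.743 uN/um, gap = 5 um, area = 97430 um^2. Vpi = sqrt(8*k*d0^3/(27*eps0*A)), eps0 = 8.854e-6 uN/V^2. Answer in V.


Step 1: Compute numerator: 8 * k * d0^3 = 8 * 1.743 * 5^3 = 1743.0
Step 2: Compute denominator: 27 * eps0 * A = 27 * 8.854e-6 * 97430 = 23.291421
Step 3: Vpi = sqrt(1743.0 / 23.291421)
Vpi = 8.65 V


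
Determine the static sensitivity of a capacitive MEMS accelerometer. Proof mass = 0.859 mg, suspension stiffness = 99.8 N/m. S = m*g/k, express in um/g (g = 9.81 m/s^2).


Step 1: Convert mass: m = 0.859 mg = 8.59e-07 kg
Step 2: S = m * g / k = 8.59e-07 * 9.81 / 99.8
Step 3: S = 8.44e-08 m/g
Step 4: Convert to um/g: S = 0.084 um/g


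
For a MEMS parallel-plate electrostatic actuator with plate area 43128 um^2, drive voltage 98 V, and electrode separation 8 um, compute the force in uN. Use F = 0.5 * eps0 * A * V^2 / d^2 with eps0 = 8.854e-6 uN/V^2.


Step 1: Identify parameters.
eps0 = 8.854e-6 uN/V^2, A = 43128 um^2, V = 98 V, d = 8 um
Step 2: Compute V^2 = 98^2 = 9604
Step 3: Compute d^2 = 8^2 = 64
Step 4: F = 0.5 * 8.854e-6 * 43128 * 9604 / 64
F = 28.651 uN
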